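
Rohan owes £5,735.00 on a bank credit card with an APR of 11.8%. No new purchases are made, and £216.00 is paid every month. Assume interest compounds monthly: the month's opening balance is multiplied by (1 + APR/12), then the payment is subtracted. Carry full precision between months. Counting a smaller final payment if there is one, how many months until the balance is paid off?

Monthly rate r = 11.8%/12 = 0.983333% = 0.00983333.
Recurrence: B ← B·(1+r) − £216.00.
Month 1: interest £56.39; balance after payment £5,575.39.
Month 2: interest £54.82; balance after payment £5,414.22.
Closed form: n = −ln(1 − rB₀/P)/ln(1+r) = −ln(0.73892)/ln(1.00983) ≈ 30.921, so the balance reaches zero during payment 31.

31 months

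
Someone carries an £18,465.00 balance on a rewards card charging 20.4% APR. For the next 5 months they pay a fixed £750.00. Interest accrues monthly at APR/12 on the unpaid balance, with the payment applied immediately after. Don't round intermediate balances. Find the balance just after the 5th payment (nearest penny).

Monthly rate r = 20.4%/12 = 1.7% = 0.017.
Each month: B ← B·(1+r) − £750.00.
Month 1: interest £313.90; balance after payment £18,028.90.
Month 2: interest £306.49; balance after payment £17,585.40.
Month 3: interest £298.95; balance after payment £17,134.35.
Month 4: interest £291.28; balance after payment £16,675.63.
Month 5: interest £283.49; balance after payment £16,209.12.

£16,209.12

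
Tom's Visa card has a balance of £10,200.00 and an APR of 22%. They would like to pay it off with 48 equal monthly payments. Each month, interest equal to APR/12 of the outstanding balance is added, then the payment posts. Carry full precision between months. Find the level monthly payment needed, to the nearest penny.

Monthly rate r = 22%/12 = 1.83333% = 0.0183333.
Level-payment amortization: P = B₀·r / (1 − (1+r)^(−n)) = 10200.00·0.0183333 / (1 − 1.01833^(−48)).
Denominator 1 − (1+r)^(−48) = 0.581898306.
P = 187 / 0.581898306 ≈ 321.36.

£321.36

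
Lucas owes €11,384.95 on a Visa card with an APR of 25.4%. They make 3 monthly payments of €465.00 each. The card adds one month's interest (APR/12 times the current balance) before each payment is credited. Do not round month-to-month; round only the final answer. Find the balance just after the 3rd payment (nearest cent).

€10,698.57

Monthly rate r = 25.4%/12 = 2.11667% = 0.0211667.
Each month: B ← B·(1+r) − €465.00.
Month 1: interest €240.98; balance after payment €11,160.93.
Month 2: interest €236.24; balance after payment €10,932.17.
Month 3: interest €231.40; balance after payment €10,698.57.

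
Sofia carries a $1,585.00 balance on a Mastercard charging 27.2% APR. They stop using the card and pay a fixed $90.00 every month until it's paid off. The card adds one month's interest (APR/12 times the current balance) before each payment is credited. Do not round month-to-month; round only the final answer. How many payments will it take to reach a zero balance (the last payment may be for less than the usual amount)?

23 payments

Monthly rate r = 27.2%/12 = 2.26667% = 0.0226667.
Recurrence: B ← B·(1+r) − $90.00.
Month 1: interest $35.93; balance after payment $1,530.93.
Month 2: interest $34.70; balance after payment $1,475.63.
Closed form: n = −ln(1 − rB₀/P)/ln(1+r) = −ln(0.60081)/ln(1.02267) ≈ 22.730, so the balance reaches zero during payment 23.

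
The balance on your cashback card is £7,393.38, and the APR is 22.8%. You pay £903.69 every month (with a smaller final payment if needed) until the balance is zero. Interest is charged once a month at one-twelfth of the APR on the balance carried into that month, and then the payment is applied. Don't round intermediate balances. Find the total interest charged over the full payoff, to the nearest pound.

Monthly rate r = 22.8%/12 = 1.9% = 0.019.
Payoff takes n = ⌈−ln(1 − rB₀/P)/ln(1+r)⌉ = ⌈8.976⌉ = 9 payments; the last is £882.27.
Total paid = 8·£903.69 + £882.27 = £8,111.79.
Total interest = total paid − principal = £8,111.79 − £7,393.38 = £718.41.

£718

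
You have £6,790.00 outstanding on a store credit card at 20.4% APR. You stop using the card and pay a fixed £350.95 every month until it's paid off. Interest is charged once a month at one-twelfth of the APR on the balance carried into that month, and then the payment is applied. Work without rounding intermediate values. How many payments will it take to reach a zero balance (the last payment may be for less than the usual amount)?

Monthly rate r = 20.4%/12 = 1.7% = 0.017.
Recurrence: B ← B·(1+r) − £350.95.
Month 1: interest £115.43; balance after payment £6,554.48.
Month 2: interest £111.43; balance after payment £6,314.96.
Closed form: n = −ln(1 − rB₀/P)/ln(1+r) = −ln(0.67109)/ln(1.017) ≈ 23.661, so the balance reaches zero during payment 24.

24 payments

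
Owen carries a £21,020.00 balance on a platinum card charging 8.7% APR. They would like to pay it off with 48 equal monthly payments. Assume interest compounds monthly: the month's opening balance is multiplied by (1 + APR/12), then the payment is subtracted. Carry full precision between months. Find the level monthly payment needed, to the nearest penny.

£520.09

Monthly rate r = 8.7%/12 = 0.725% = 0.00725.
Level-payment amortization: P = B₀·r / (1 − (1+r)^(−n)) = 21020.00·0.00725 / (1 − 1.00725^(−48)).
Denominator 1 − (1+r)^(−48) = 0.293014105.
P = 152.395 / 0.293014105 ≈ 520.09.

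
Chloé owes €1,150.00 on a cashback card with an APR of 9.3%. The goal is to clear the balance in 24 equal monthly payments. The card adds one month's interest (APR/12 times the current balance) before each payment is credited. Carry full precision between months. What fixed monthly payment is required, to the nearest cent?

€52.70

Monthly rate r = 9.3%/12 = 0.775% = 0.00775.
Level-payment amortization: P = B₀·r / (1 − (1+r)^(−n)) = 1150.00·0.00775 / (1 − 1.00775^(−24)).
Denominator 1 − (1+r)^(−24) = 0.169130846.
P = 8.9125 / 0.169130846 ≈ 52.70.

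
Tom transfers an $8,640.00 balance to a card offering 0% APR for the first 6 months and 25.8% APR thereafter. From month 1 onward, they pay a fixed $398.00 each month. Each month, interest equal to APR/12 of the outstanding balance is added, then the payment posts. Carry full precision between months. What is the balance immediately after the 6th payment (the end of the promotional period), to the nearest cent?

$6,252.00

Promo months 1–6 at r₀ = 0%/12 = 0; months 7+ at r₁ = 25.8%/12 = 0.0215.
After month 6 (no interest yet): B = $8,640.00 − 6·$398.00 = $6,252.00.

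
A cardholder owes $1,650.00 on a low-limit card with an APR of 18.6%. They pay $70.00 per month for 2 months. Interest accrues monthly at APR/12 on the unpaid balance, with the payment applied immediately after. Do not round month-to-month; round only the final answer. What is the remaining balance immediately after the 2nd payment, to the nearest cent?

$1,560.46

Monthly rate r = 18.6%/12 = 1.55% = 0.0155.
Each month: B ← B·(1+r) − $70.00.
Month 1: interest $25.58; balance after payment $1,605.58.
Month 2: interest $24.89; balance after payment $1,560.46.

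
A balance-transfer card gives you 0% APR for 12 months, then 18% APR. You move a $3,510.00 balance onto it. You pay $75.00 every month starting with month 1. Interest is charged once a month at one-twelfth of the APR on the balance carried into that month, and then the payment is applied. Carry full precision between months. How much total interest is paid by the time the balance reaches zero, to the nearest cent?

$1,108.47

Promo months 1–12 at r₀ = 0%/12 = 0; months 13+ at r₁ = 18%/12 = 0.015.
After month 12 (no interest yet): B = $3,510.00 − 12·$75.00 = $2,610.00.
Then at r₁ with $75.00/mo: n₂ = −ln(1 − r₁·B/P)/ln(1+r₁) ≈ 49.58 → 50 more payments.
Total paid = 61·$75.00 + $43.47 = $4,618.47; interest = $4,618.47 − $3,510.00 = $1,108.47.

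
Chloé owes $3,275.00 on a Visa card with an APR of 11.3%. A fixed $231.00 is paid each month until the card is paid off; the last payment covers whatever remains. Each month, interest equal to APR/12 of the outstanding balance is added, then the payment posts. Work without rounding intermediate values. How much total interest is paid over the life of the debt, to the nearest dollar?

$257

Monthly rate r = 11.3%/12 = 0.941667% = 0.00941667.
Payoff takes n = ⌈−ln(1 − rB₀/P)/ln(1+r)⌉ = ⌈15.289⌉ = 16 payments; the last is $67.00.
Total paid = 15·$231.00 + $67.00 = $3,532.00.
Total interest = total paid − principal = $3,532.00 − $3,275.00 = $257.00.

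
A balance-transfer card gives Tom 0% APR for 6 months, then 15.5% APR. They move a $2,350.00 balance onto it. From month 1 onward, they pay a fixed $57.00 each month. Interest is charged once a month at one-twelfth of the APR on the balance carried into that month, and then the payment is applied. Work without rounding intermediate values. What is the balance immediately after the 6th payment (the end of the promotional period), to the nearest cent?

$2,008.00

Promo months 1–6 at r₀ = 0%/12 = 0; months 7+ at r₁ = 15.5%/12 = 0.0129167.
After month 6 (no interest yet): B = $2,350.00 − 6·$57.00 = $2,008.00.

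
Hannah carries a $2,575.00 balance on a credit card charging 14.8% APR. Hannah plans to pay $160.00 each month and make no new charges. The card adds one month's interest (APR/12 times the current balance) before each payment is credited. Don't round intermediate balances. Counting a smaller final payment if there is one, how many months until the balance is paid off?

19 months

Monthly rate r = 14.8%/12 = 1.23333% = 0.0123333.
Recurrence: B ← B·(1+r) − $160.00.
Month 1: interest $31.76; balance after payment $2,446.76.
Month 2: interest $30.18; balance after payment $2,316.94.
Closed form: n = −ln(1 − rB₀/P)/ln(1+r) = −ln(0.80151)/ln(1.01233) ≈ 18.050, so the balance reaches zero during payment 19.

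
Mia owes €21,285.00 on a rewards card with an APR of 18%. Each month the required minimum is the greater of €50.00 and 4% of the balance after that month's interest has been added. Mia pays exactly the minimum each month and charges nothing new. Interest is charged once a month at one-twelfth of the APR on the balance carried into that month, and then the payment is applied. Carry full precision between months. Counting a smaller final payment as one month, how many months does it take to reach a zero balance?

141 months

Monthly rate r = 18%/12 = 1.5% = 0.015.
While 4% of the post-interest balance exceeds €50.00, each month B ← (B·(1+r))·(1 − 0.04), i.e. B shrinks by the factor (1+r)·0.96 = 0.9744.
This holds for months 1–110. Entering month 111 the balance is €1,227.93; 4% of the post-interest balance is now below €50.00, so the flat €50.00 minimum applies from here.
From month 111 a fixed €50.00 at rate r clears €1,227.93 in 31 more payments. Total: 110 + 31 = 141 months.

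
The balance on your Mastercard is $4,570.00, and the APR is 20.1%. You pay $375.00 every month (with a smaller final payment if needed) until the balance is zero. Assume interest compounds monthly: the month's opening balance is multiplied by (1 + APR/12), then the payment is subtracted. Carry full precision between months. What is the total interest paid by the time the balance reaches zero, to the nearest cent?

Monthly rate r = 20.1%/12 = 1.675% = 0.01675.
Payoff takes n = ⌈−ln(1 − rB₀/P)/ln(1+r)⌉ = ⌈13.745⌉ = 14 payments; the last is $279.82.
Total paid = 13·$375.00 + $279.82 = $5,154.82.
Total interest = total paid − principal = $5,154.82 − $4,570.00 = $584.82.

$584.82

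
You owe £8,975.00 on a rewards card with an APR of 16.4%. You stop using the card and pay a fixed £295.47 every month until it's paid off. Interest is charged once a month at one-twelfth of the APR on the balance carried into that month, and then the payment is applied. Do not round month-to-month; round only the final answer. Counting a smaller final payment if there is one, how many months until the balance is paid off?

Monthly rate r = 16.4%/12 = 1.36667% = 0.0136667.
Recurrence: B ← B·(1+r) − £295.47.
Month 1: interest £122.66; balance after payment £8,802.19.
Month 2: interest £120.30; balance after payment £8,627.01.
Closed form: n = −ln(1 − rB₀/P)/ln(1+r) = −ln(0.58487)/ln(1.01367) ≈ 39.514, so the balance reaches zero during payment 40.

40 months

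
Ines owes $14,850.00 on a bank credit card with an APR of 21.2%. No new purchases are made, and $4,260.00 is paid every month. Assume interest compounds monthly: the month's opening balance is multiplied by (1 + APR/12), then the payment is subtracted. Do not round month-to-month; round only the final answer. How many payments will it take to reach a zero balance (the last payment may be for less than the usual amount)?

4 months

Monthly rate r = 21.2%/12 = 1.76667% = 0.0176667.
Recurrence: B ← B·(1+r) − $4,260.00.
Month 1: interest $262.35; balance after payment $10,852.35.
Month 2: interest $191.72; balance after payment $6,784.07.
Month 3: interest $119.85; balance after payment $2,643.93.
Month 4: interest $46.71; balance after payment $0.00.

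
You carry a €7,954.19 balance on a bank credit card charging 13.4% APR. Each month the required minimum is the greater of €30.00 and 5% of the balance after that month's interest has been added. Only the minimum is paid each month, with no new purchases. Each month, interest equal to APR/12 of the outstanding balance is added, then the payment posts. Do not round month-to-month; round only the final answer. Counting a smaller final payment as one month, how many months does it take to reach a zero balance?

Monthly rate r = 13.4%/12 = 1.11667% = 0.0111667.
While 5% of the post-interest balance exceeds €30.00, each month B ← (B·(1+r))·(1 − 0.05), i.e. B shrinks by the factor (1+r)·0.95 = 0.96061.
This holds for months 1–65. Entering month 66 the balance is €583.59; 5% of the post-interest balance is now below €30.00, so the flat €30.00 minimum applies from here.
From month 66 a fixed €30.00 at rate r clears €583.59 in 23 more payments. Total: 65 + 23 = 88 months.

88 months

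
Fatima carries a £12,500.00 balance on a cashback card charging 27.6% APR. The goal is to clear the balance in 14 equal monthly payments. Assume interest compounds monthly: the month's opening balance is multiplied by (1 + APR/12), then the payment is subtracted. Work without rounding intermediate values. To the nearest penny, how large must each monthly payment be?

Monthly rate r = 27.6%/12 = 2.3% = 0.023.
Level-payment amortization: P = B₀·r / (1 − (1+r)^(−n)) = 12500.00·0.023 / (1 − 1.023^(−14)).
Denominator 1 − (1+r)^(−14) = 0.272653877.
P = 287.5 / 0.272653877 ≈ 1054.45.

£1,054.45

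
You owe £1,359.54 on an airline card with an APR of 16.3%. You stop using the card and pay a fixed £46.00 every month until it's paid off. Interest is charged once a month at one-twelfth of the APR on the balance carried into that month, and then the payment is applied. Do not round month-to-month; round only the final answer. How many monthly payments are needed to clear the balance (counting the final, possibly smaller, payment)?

39 payments

Monthly rate r = 16.3%/12 = 1.35833% = 0.0135833.
Recurrence: B ← B·(1+r) − £46.00.
Month 1: interest £18.47; balance after payment £1,332.01.
Month 2: interest £18.09; balance after payment £1,304.10.
Closed form: n = −ln(1 − rB₀/P)/ln(1+r) = −ln(0.59854)/ln(1.01358) ≈ 38.042, so the balance reaches zero during payment 39.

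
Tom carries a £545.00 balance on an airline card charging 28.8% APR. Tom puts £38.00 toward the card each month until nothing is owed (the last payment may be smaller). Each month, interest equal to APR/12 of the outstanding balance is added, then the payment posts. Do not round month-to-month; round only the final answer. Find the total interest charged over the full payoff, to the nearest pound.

£131

Monthly rate r = 28.8%/12 = 2.4% = 0.024.
Payoff takes n = ⌈−ln(1 − rB₀/P)/ln(1+r)⌉ = ⌈17.790⌉ = 18 payments; the last is £30.09.
Total paid = 17·£38.00 + £30.09 = £676.09.
Total interest = total paid − principal = £676.09 − £545.00 = £131.09.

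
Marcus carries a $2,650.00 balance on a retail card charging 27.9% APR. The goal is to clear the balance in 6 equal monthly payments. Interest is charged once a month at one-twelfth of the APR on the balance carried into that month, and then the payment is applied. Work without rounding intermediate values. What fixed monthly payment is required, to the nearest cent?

Monthly rate r = 27.9%/12 = 2.325% = 0.02325.
Level-payment amortization: P = B₀·r / (1 − (1+r)^(−n)) = 2650.00·0.02325 / (1 − 1.02325^(−6)).
Denominator 1 − (1+r)^(−6) = 0.128816824.
P = 61.6125 / 0.128816824 ≈ 478.30.

$478.30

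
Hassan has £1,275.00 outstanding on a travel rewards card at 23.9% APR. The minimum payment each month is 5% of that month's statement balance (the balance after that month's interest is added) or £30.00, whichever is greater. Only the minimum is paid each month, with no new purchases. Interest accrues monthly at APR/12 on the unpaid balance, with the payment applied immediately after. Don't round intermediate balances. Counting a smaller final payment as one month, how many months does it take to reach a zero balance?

50 months

Monthly rate r = 23.9%/12 = 1.99167% = 0.0199167.
While 5% of the post-interest balance exceeds £30.00, each month B ← (B·(1+r))·(1 − 0.05), i.e. B shrinks by the factor (1+r)·0.95 = 0.96892.
This holds for months 1–25. Entering month 26 the balance is £579.05; 5% of the post-interest balance is now below £30.00, so the flat £30.00 minimum applies from here.
From month 26 a fixed £30.00 at rate r clears £579.05 in 25 more payments. Total: 25 + 25 = 50 months.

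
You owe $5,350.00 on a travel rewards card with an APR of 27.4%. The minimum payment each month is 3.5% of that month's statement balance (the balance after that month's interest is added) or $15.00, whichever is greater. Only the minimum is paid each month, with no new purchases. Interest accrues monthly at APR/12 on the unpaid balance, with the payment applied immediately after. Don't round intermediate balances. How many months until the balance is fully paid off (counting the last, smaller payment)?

Monthly rate r = 27.4%/12 = 2.28333% = 0.0228333.
While 3.5% of the post-interest balance exceeds $15.00, each month B ← (B·(1+r))·(1 − 0.035), i.e. B shrinks by the factor (1+r)·0.965 = 0.98703.
This holds for months 1–196. Entering month 197 the balance is $414.44; 3.5% of the post-interest balance is now below $15.00, so the flat $15.00 minimum applies from here.
From month 197 a fixed $15.00 at rate r clears $414.44 in 45 more payments. Total: 196 + 45 = 241 months.

241 months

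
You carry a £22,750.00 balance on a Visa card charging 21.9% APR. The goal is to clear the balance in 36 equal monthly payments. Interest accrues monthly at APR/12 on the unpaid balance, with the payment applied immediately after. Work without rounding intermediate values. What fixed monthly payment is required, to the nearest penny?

Monthly rate r = 21.9%/12 = 1.825% = 0.01825.
Level-payment amortization: P = B₀·r / (1 − (1+r)^(−n)) = 22750.00·0.01825 / (1 − 1.01825^(−36)).
Denominator 1 − (1+r)^(−36) = 0.478516076.
P = 415.188 / 0.478516076 ≈ 867.66.

£867.66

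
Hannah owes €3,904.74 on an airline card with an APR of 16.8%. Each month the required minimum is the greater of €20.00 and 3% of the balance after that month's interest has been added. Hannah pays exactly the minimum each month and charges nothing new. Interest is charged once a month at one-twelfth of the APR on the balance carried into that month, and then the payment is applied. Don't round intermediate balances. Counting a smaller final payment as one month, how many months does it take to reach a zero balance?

Monthly rate r = 16.8%/12 = 1.4% = 0.014.
While 3% of the post-interest balance exceeds €20.00, each month B ← (B·(1+r))·(1 − 0.03), i.e. B shrinks by the factor (1+r)·0.97 = 0.98358.
This holds for months 1–108. Entering month 109 the balance is €653.19; 3% of the post-interest balance is now below €20.00, so the flat €20.00 minimum applies from here.
From month 109 a fixed €20.00 at rate r clears €653.19 in 44 more payments. Total: 108 + 44 = 152 months.

152 months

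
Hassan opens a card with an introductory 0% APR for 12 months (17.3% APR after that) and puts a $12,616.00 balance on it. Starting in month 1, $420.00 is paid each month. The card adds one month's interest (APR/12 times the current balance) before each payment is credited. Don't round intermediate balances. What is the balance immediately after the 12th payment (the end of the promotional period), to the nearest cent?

$7,576.00

Promo months 1–12 at r₀ = 0%/12 = 0; months 13+ at r₁ = 17.3%/12 = 0.0144167.
After month 12 (no interest yet): B = $12,616.00 − 12·$420.00 = $7,576.00.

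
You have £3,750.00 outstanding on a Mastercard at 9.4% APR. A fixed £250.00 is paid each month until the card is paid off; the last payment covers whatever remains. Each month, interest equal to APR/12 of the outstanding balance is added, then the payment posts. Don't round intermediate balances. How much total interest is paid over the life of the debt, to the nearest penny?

Monthly rate r = 9.4%/12 = 0.783333% = 0.00783333.
Payoff takes n = ⌈−ln(1 − rB₀/P)/ln(1+r)⌉ = ⌈16.019⌉ = 17 payments; the last is £4.87.
Total paid = 16·£250.00 + £4.87 = £4,004.87.
Total interest = total paid − principal = £4,004.87 − £3,750.00 = £254.87.

£254.87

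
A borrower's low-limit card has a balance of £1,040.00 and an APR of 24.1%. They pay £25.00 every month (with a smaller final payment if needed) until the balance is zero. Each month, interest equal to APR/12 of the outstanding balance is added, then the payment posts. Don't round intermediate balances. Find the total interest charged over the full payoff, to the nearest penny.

Monthly rate r = 24.1%/12 = 2.00833% = 0.0200833.
Payoff takes n = ⌈−ln(1 − rB₀/P)/ln(1+r)⌉ = ⌈90.757⌉ = 91 payments; the last is £18.97.
Total paid = 90·£25.00 + £18.97 = £2,268.97.
Total interest = total paid − principal = £2,268.97 − £1,040.00 = £1,228.97.

£1,228.97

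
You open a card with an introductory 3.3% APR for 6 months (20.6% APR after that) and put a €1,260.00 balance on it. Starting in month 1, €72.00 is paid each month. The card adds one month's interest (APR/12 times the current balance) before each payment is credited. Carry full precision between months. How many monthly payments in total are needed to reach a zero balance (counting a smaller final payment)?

Promo months 1–6 at r₀ = 3.3%/12 = 0.00275; months 7+ at r₁ = 20.6%/12 = 0.0171667.
After month 6: iterate B ← B·(1+r₀) − €72.00 for 6 months → €845.95.
Then at r₁ with €72.00/mo: n₂ = −ln(1 − r₁·B/P)/ln(1+r₁) ≈ 13.23 → 14 more payments.

20 months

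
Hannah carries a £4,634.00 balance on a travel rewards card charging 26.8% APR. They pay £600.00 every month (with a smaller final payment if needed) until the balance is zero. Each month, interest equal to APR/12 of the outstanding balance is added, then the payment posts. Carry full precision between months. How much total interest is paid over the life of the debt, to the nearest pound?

Monthly rate r = 26.8%/12 = 2.23333% = 0.0223333.
Payoff takes n = ⌈−ln(1 − rB₀/P)/ln(1+r)⌉ = ⌈8.572⌉ = 9 payments; the last is £344.73.
Total paid = 8·£600.00 + £344.73 = £5,144.73.
Total interest = total paid − principal = £5,144.73 − £4,634.00 = £510.73.

£511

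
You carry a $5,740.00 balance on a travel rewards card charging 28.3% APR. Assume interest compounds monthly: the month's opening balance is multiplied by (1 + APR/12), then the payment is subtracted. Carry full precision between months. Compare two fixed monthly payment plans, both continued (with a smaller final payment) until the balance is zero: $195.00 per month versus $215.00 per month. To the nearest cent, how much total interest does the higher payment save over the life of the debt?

$750.27

Monthly rate r = 28.3%/12 = 2.35833% = 0.0235833.
At $195.00/mo: n = ⌈−ln(1 − rB₀/P)/ln(1+r)⌉ = 51 payments (last $162.08); total interest = total paid − $5,740.00 = $4,172.08.
At $215.00/mo: 43 payments (last $131.81); total interest $3,421.81.
Interest saved = $4,172.08 − $3,421.81 = $750.27.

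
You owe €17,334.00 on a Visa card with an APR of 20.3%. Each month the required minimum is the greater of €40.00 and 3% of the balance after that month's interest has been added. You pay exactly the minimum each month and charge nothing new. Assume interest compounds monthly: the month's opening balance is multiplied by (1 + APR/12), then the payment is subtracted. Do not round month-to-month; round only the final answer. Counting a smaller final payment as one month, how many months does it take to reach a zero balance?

Monthly rate r = 20.3%/12 = 1.69167% = 0.0169167.
While 3% of the post-interest balance exceeds €40.00, each month B ← (B·(1+r))·(1 − 0.03), i.e. B shrinks by the factor (1+r)·0.97 = 0.98641.
This holds for months 1–189. Entering month 190 the balance is €1,305.24; 3% of the post-interest balance is now below €40.00, so the flat €40.00 minimum applies from here.
From month 190 a fixed €40.00 at rate r clears €1,305.24 in 48 more payments. Total: 189 + 48 = 237 months.

237 months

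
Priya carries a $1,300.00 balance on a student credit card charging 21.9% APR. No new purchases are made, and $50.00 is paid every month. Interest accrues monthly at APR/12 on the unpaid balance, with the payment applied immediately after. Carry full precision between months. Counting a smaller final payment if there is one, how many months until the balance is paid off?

Monthly rate r = 21.9%/12 = 1.825% = 0.01825.
Recurrence: B ← B·(1+r) − $50.00.
Month 1: interest $23.72; balance after payment $1,273.72.
Month 2: interest $23.25; balance after payment $1,246.97.
Closed form: n = −ln(1 − rB₀/P)/ln(1+r) = −ln(0.5255)/ln(1.01825) ≈ 35.576, so the balance reaches zero during payment 36.

36 months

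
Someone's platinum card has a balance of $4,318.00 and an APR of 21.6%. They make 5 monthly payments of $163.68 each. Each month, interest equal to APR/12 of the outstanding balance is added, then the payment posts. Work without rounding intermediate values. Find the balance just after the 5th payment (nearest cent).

$3,872.47

Monthly rate r = 21.6%/12 = 1.8% = 0.018.
Each month: B ← B·(1+r) − $163.68.
Month 1: interest $77.72; balance after payment $4,232.04.
Month 2: interest $76.18; balance after payment $4,144.54.
Month 3: interest $74.60; balance after payment $4,055.46.
Month 4: interest $73.00; balance after payment $3,964.78.
Month 5: interest $71.37; balance after payment $3,872.47.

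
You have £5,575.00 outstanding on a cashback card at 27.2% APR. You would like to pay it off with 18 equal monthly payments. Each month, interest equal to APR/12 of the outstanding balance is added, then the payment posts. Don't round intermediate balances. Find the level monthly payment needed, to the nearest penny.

Monthly rate r = 27.2%/12 = 2.26667% = 0.0226667.
Level-payment amortization: P = B₀·r / (1 − (1+r)^(−n)) = 5575.00·0.0226667 / (1 − 1.02267^(−18)).
Denominator 1 − (1+r)^(−18) = 0.331985038.
P = 126.367 / 0.331985038 ≈ 380.64.

£380.64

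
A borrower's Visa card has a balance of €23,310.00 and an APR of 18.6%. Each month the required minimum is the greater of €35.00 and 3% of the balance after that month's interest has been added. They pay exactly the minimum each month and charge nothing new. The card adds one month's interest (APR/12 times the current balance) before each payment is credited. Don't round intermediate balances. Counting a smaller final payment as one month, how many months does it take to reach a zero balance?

246 months

Monthly rate r = 18.6%/12 = 1.55% = 0.0155.
While 3% of the post-interest balance exceeds €35.00, each month B ← (B·(1+r))·(1 − 0.03), i.e. B shrinks by the factor (1+r)·0.97 = 0.98503.
This holds for months 1–200. Entering month 201 the balance is €1,142.55; 3% of the post-interest balance is now below €35.00, so the flat €35.00 minimum applies from here.
From month 201 a fixed €35.00 at rate r clears €1,142.55 in 46 more payments. Total: 200 + 46 = 246 months.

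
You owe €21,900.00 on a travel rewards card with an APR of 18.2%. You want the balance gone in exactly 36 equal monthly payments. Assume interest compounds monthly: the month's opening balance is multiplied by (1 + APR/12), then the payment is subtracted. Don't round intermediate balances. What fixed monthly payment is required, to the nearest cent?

Monthly rate r = 18.2%/12 = 1.51667% = 0.0151667.
Level-payment amortization: P = B₀·r / (1 − (1+r)^(−n)) = 21900.00·0.0151667 / (1 − 1.01517^(−36)).
Denominator 1 − (1+r)^(−36) = 0.418358438.
P = 332.15 / 0.418358438 ≈ 793.94.

€793.94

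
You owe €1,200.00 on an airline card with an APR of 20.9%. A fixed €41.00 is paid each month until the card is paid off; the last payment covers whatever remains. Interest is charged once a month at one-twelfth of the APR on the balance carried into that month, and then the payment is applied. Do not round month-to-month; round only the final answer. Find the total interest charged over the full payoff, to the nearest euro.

Monthly rate r = 20.9%/12 = 1.74167% = 0.0174167.
Payoff takes n = ⌈−ln(1 − rB₀/P)/ln(1+r)⌉ = ⌈41.285⌉ = 42 payments; the last is €11.75.
Total paid = 41·€41.00 + €11.75 = €1,692.75.
Total interest = total paid − principal = €1,692.75 − €1,200.00 = €492.75.

€493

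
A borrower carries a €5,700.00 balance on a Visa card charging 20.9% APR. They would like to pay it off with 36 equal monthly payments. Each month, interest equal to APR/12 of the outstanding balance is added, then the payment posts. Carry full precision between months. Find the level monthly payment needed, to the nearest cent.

Monthly rate r = 20.9%/12 = 1.74167% = 0.0174167.
Level-payment amortization: P = B₀·r / (1 − (1+r)^(−n)) = 5700.00·0.0174167 / (1 − 1.01742^(−36)).
Denominator 1 − (1+r)^(−36) = 0.462916905.
P = 99.275 / 0.462916905 ≈ 214.46.

€214.46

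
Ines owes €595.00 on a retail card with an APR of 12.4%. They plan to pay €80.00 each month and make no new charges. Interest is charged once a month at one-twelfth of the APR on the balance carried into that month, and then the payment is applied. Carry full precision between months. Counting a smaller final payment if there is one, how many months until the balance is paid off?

Monthly rate r = 12.4%/12 = 1.03333% = 0.0103333.
Recurrence: B ← B·(1+r) − €80.00.
Month 1: interest €6.15; balance after payment €521.15.
Month 2: interest €5.39; balance after payment €446.53.
Closed form: n = −ln(1 − rB₀/P)/ln(1+r) = −ln(0.92315)/ln(1.01033) ≈ 7.779, so the balance reaches zero during payment 8.

8 months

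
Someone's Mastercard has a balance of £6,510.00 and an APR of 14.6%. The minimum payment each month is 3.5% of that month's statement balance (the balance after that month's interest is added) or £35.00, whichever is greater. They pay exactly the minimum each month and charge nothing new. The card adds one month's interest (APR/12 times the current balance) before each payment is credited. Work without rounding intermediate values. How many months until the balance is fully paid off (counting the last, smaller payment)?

115 months

Monthly rate r = 14.6%/12 = 1.21667% = 0.0121667.
While 3.5% of the post-interest balance exceeds £35.00, each month B ← (B·(1+r))·(1 − 0.035), i.e. B shrinks by the factor (1+r)·0.965 = 0.97674.
This holds for months 1–81. Entering month 82 the balance is £967.63; 3.5% of the post-interest balance is now below £35.00, so the flat £35.00 minimum applies from here.
From month 82 a fixed £35.00 at rate r clears £967.63 in 34 more payments. Total: 81 + 34 = 115 months.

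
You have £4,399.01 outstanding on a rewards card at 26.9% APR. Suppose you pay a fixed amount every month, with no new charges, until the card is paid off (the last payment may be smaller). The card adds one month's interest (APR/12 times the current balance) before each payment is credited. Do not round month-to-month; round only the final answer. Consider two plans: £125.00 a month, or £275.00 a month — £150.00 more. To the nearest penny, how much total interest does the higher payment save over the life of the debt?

Monthly rate r = 26.9%/12 = 2.24167% = 0.0224167.
At £125.00/mo: n = ⌈−ln(1 − rB₀/P)/ln(1+r)⌉ = 71 payments (last £20.11); total interest = total paid − £4,399.01 = £4,371.10.
At £275.00/mo: 21 payments (last £8.75); total interest £1,109.74.
Interest saved = £4,371.10 − £1,109.74 = £3,261.36.

£3,261.36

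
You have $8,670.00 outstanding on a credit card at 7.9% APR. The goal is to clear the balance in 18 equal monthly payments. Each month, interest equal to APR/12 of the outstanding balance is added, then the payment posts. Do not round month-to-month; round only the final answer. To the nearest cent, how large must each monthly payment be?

$512.35

Monthly rate r = 7.9%/12 = 0.658333% = 0.00658333.
Level-payment amortization: P = B₀·r / (1 − (1+r)^(−n)) = 8670.00·0.00658333 / (1 − 1.00658^(−18)).
Denominator 1 − (1+r)^(−18) = 0.111403157.
P = 57.0775 / 0.111403157 ≈ 512.35.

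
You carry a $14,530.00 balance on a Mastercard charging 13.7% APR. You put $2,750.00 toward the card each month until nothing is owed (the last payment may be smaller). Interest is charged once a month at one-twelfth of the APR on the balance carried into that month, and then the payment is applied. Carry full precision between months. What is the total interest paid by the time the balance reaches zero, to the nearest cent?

$545.98

Monthly rate r = 13.7%/12 = 1.14167% = 0.0114167.
Payoff takes n = ⌈−ln(1 − rB₀/P)/ln(1+r)⌉ = ⌈5.481⌉ = 6 payments; the last is $1,325.98.
Total paid = 5·$2,750.00 + $1,325.98 = $15,075.98.
Total interest = total paid − principal = $15,075.98 − $14,530.00 = $545.98.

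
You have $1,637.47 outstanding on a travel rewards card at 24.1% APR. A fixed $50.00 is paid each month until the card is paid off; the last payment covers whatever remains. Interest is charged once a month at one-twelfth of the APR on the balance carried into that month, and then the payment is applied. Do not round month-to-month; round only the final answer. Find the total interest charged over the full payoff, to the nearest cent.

Monthly rate r = 24.1%/12 = 2.00833% = 0.0200833.
Payoff takes n = ⌈−ln(1 − rB₀/P)/ln(1+r)⌉ = ⌈53.918⌉ = 54 payments; the last is $45.92.
Total paid = 53·$50.00 + $45.92 = $2,695.92.
Total interest = total paid − principal = $2,695.92 − $1,637.47 = $1,058.45.

$1,058.45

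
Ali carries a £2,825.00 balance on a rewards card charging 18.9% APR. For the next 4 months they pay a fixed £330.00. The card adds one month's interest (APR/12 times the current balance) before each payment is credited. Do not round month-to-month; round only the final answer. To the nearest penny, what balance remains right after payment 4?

£1,655.71

Monthly rate r = 18.9%/12 = 1.575% = 0.01575.
Each month: B ← B·(1+r) − £330.00.
Month 1: interest £44.49; balance after payment £2,539.49.
Month 2: interest £40.00; balance after payment £2,249.49.
Month 3: interest £35.43; balance after payment £1,954.92.
Month 4: interest £30.79; balance after payment £1,655.71.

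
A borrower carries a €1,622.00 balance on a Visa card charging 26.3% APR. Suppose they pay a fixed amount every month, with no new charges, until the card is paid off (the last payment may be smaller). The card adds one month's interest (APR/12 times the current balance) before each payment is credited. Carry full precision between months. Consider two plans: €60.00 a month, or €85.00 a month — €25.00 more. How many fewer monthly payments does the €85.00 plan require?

17 fewer payments

Monthly rate r = 26.3%/12 = 2.19167% = 0.0219167.
At €60.00/mo: n = ⌈−ln(1 − rB₀/P)/ln(1+r)⌉ = 42 payments (last €24.48); total interest = total paid − €1,622.00 = €862.48.
At €85.00/mo: 25 payments (last €83.71); total interest €501.71.
Payments saved = 42 − 25 = 17.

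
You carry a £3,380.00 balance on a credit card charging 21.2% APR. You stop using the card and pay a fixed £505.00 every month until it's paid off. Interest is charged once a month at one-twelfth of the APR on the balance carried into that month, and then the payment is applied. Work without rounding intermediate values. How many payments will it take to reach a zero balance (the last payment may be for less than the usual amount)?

Monthly rate r = 21.2%/12 = 1.76667% = 0.0176667.
Recurrence: B ← B·(1+r) − £505.00.
Month 1: interest £59.71; balance after payment £2,934.71.
Month 2: interest £51.85; balance after payment £2,481.56.
Closed form: n = −ln(1 − rB₀/P)/ln(1+r) = −ln(0.88176)/ln(1.01767) ≈ 7.186, so the balance reaches zero during payment 8.

8 payments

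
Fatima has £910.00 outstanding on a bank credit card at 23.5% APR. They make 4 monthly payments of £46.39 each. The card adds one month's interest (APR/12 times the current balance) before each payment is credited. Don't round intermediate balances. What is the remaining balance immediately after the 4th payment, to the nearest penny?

Monthly rate r = 23.5%/12 = 1.95833% = 0.0195833.
Each month: B ← B·(1+r) − £46.39.
Month 1: interest £17.82; balance after payment £881.43.
Month 2: interest £17.26; balance after payment £852.30.
Month 3: interest £16.69; balance after payment £822.60.
Month 4: interest £16.11; balance after payment £792.32.

£792.32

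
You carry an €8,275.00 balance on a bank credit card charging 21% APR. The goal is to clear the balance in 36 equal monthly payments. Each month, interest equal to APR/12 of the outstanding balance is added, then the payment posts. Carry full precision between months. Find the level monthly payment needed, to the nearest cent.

€311.76

Monthly rate r = 21%/12 = 1.75% = 0.0175.
Level-payment amortization: P = B₀·r / (1 − (1+r)^(−n)) = 8275.00·0.0175 / (1 − 1.0175^(−36)).
Denominator 1 − (1+r)^(−36) = 0.464498174.
P = 144.812 / 0.464498174 ≈ 311.76.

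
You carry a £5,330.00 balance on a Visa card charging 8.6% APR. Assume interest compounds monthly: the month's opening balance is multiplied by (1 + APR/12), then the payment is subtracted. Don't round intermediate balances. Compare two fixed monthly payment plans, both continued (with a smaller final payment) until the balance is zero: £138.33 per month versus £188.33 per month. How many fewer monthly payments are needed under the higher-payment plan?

14 fewer payments

Monthly rate r = 8.6%/12 = 0.716667% = 0.00716667.
At £138.33/mo: n = ⌈−ln(1 − rB₀/P)/ln(1+r)⌉ = 46 payments (last £35.08); total interest = total paid − £5,330.00 = £929.93.
At £188.33/mo: 32 payments (last £140.13); total interest £648.36.
Payments saved = 46 − 32 = 14.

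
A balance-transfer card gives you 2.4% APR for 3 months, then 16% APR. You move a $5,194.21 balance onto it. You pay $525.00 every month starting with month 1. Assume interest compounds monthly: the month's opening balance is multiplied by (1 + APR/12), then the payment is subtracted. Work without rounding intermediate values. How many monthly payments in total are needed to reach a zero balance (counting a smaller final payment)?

11 payments

Promo months 1–3 at r₀ = 2.4%/12 = 0.002; months 4+ at r₁ = 16%/12 = 0.0133333.
After month 3: iterate B ← B·(1+r₀) − $525.00 for 3 months → $3,647.29.
Then at r₁ with $525.00/mo: n₂ = −ln(1 − r₁·B/P)/ln(1+r₁) ≈ 7.34 → 8 more payments.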